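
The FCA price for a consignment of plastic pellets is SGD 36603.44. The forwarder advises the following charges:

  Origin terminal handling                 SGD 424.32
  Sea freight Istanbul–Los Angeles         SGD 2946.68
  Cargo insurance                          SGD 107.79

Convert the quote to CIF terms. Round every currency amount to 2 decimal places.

CIF price: SGD 40082.23

From FCA to CIF, the seller additionally bears: origin terminal, freight, insurance.
CIF price = 36603.44 + 424.32 + 2946.68 + 107.79 = 40082.23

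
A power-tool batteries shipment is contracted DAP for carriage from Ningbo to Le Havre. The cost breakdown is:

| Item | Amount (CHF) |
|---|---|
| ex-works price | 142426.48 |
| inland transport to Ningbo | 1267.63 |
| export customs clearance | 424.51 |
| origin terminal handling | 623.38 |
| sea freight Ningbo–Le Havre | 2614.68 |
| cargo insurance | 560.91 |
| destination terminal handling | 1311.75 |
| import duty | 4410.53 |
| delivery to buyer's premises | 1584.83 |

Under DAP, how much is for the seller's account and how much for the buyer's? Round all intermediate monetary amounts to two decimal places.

Seller: CHF 150814.17; buyer: CHF 4410.53

DAP: the seller bears all costs to the named destination except import duty and clearance.
Seller's account: goods 142426.48 + inland to port 1267.63 + export clearance 424.51 + origin terminal 623.38 + freight 2614.68 + insurance 560.91 + destination terminal 1311.75 + delivery 1584.83 = 150814.17
Buyer's account: duty 4410.53 = 4410.53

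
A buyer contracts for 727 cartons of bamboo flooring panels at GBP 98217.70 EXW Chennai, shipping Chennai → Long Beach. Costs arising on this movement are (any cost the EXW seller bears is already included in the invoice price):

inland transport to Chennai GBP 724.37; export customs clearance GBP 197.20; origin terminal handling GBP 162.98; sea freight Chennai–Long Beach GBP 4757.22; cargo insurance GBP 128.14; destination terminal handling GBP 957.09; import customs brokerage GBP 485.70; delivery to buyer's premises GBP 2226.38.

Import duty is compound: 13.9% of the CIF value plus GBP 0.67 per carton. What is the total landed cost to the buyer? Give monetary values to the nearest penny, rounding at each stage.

Total landed cost: GBP 122825.95

EXW: the seller makes goods available at their premises; the buyer bears all onward costs.
CIF value = EXW price + inland to port + export clearance + origin terminal + freight + insurance = 98217.70 + 724.37 + 197.20 + 162.98 + 4757.22 + 128.14 = 104187.61
Ad valorem component: 104187.61 × 13.9% = 14482.08
Specific component: 727 × 0.67 = 487.09
Import duty = 14482.08 + 487.09 = 14969.17
Buyer bears: inland to port 724.37 + export clearance 197.20 + origin terminal 162.98 + freight 4757.22 + insurance 128.14 + destination terminal 957.09 + brokerage 485.70 + delivery 2226.38 + duty 14969.17 = 24608.25
Landed cost = invoice 98217.70 + 24608.25 = 122825.95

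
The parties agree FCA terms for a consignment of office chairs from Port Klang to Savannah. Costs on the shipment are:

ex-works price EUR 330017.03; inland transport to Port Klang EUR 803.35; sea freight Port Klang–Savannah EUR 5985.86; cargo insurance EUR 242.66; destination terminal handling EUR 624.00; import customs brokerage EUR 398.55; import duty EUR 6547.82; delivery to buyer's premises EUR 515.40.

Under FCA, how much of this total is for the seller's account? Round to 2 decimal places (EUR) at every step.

Seller's account: EUR 330820.38

FCA: the seller delivers export-cleared goods to the carrier; the buyer bears costs from that point.
Seller's account: goods 330017.03 + inland to port 803.35 = 330820.38
Buyer's account: freight 5985.86 + insurance 242.66 + destination terminal 624.00 + brokerage 398.55 + duty 6547.82 + delivery 515.40 = 14314.29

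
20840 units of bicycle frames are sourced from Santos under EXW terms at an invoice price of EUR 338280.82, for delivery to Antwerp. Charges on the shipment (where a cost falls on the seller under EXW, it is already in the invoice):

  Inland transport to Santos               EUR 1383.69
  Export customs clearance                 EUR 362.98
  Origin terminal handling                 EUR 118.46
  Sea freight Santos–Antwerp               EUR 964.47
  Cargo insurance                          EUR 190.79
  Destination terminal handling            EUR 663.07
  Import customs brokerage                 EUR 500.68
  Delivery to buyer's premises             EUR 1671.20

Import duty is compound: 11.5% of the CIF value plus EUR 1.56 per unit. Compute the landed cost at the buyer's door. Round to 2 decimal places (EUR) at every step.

Total landed cost: EUR 415896.20

EXW: the seller makes goods available at their premises; the buyer bears all onward costs.
CIF value = EXW price + inland to port + export clearance + origin terminal + freight + insurance = 338280.82 + 1383.69 + 362.98 + 118.46 + 964.47 + 190.79 = 341301.21
Ad valorem component: 341301.21 × 11.5% = 39249.64
Specific component: 20840 × 1.56 = 32510.40
Import duty = 39249.64 + 32510.40 = 71760.04
Buyer bears: inland to port 1383.69 + export clearance 362.98 + origin terminal 118.46 + freight 964.47 + insurance 190.79 + destination terminal 663.07 + brokerage 500.68 + delivery 1671.20 + duty 71760.04 = 77615.38
Landed cost = invoice 338280.82 + 77615.38 = 415896.20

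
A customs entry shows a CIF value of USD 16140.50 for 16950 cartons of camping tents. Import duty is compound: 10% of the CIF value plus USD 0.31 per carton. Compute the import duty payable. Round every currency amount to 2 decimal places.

Import duty: USD 6868.55

Ad valorem component: 16140.50 × 10% = 1614.05
Specific component: 16950 × 0.31 = 5254.50
Import duty = 1614.05 + 5254.50 = 6868.55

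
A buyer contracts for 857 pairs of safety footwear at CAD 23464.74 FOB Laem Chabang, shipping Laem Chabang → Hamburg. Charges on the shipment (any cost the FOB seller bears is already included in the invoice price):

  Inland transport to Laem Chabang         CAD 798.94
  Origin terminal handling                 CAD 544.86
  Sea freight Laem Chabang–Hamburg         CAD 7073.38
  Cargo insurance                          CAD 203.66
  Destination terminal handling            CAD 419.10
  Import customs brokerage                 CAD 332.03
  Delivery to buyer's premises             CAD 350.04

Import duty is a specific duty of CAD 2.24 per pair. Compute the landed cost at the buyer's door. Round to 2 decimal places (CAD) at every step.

FOB: the seller bears costs until goods are on board at the origin port; the buyer bears freight, insurance and all costs thereafter.
Already in the invoice (seller's account under FOB): inland to port, origin terminal — exclude.
CIF value = FOB price + freight + insurance = 23464.74 + 7073.38 + 203.66 = 30741.78
Import duty = 857 × 2.24 = 1919.68
Buyer bears: freight 7073.38 + insurance 203.66 + destination terminal 419.10 + brokerage 332.03 + delivery 350.04 + duty 1919.68 = 10297.89
Landed cost = invoice 23464.74 + 10297.89 = 33762.63

Total landed cost: CAD 33762.63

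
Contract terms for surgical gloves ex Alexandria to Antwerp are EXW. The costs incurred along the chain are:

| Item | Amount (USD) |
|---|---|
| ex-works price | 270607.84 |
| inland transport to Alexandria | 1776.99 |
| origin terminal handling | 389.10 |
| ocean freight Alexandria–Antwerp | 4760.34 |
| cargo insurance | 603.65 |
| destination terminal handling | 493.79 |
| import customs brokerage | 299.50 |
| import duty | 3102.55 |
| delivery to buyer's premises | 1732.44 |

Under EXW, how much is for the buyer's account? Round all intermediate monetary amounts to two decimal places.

EXW: the seller makes goods available at their premises; the buyer bears all onward costs.
Seller's account: goods 270607.84 = 270607.84
Buyer's account: inland to port 1776.99 + origin terminal 389.10 + freight 4760.34 + insurance 603.65 + destination terminal 493.79 + brokerage 299.50 + duty 3102.55 + delivery 1732.44 = 13158.36

Buyer's account: USD 13158.36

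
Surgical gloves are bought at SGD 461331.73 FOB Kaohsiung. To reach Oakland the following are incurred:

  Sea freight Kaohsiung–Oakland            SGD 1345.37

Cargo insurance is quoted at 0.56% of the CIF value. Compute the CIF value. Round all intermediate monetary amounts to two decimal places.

CIF value: SGD 465282.68

Let C be the CIF value. C = FOB price + freight + 0.56% × C
C − 0.56% × C = 461331.73 + 1345.37
0.9944 × C = 462677.10
C = 462677.10 / 0.9944 = 465282.68
Insurance premium = 0.56% × 465282.68 = 2605.58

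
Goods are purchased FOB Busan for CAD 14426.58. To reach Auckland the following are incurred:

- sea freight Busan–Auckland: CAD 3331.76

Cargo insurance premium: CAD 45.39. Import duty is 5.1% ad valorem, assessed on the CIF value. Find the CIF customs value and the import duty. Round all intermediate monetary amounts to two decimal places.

CIF value: CAD 17803.73; import duty: CAD 907.99

CIF = FOB price + freight + insurance
CIF = 14426.58 + 3331.76 + 45.39 = 17803.73
Import duty = 17803.73 × 5.1% = 907.99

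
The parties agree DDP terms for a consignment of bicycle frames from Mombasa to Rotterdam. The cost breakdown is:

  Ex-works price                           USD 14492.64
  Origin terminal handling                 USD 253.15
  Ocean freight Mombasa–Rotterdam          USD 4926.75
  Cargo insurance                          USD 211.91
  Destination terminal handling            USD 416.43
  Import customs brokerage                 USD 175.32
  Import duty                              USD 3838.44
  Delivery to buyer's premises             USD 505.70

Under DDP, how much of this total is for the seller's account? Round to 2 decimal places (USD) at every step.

Seller's account: USD 24820.34

DDP: the seller bears all costs including import duty.
Seller's account: goods 14492.64 + origin terminal 253.15 + freight 4926.75 + insurance 211.91 + destination terminal 416.43 + brokerage 175.32 + duty 3838.44 + delivery 505.70 = 24820.34
Buyer's account: 0.00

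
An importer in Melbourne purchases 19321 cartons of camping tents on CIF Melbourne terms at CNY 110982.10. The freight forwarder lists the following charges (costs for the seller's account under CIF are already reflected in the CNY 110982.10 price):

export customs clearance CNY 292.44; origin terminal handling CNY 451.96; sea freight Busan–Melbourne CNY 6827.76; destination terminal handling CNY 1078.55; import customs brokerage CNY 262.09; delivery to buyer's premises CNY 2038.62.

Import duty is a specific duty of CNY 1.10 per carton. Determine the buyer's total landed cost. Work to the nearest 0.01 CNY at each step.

Total landed cost: CNY 135614.46

CIF: the seller pays costs through ocean freight and marine insurance to the destination port.
Already in the invoice (seller's account under CIF): export clearance, origin terminal, freight — exclude.
The CIF price already equals the CIF value: 110982.10
Import duty = 19321 × 1.10 = 21253.10
Buyer bears: destination terminal 1078.55 + brokerage 262.09 + delivery 2038.62 + duty 21253.10 = 24632.36
Landed cost = invoice 110982.10 + 24632.36 = 135614.46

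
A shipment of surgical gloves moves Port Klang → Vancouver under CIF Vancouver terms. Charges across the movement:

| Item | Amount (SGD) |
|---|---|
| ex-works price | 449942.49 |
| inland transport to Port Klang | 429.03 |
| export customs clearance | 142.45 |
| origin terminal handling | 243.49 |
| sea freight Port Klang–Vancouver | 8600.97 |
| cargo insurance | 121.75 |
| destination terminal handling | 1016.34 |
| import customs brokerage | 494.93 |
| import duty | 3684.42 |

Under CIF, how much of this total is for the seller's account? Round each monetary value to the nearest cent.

Seller's account: SGD 459480.18

CIF: the seller pays costs through ocean freight and marine insurance to the destination port.
Seller's account: goods 449942.49 + inland to port 429.03 + export clearance 142.45 + origin terminal 243.49 + freight 8600.97 + insurance 121.75 = 459480.18
Buyer's account: destination terminal 1016.34 + brokerage 494.93 + duty 3684.42 = 5195.69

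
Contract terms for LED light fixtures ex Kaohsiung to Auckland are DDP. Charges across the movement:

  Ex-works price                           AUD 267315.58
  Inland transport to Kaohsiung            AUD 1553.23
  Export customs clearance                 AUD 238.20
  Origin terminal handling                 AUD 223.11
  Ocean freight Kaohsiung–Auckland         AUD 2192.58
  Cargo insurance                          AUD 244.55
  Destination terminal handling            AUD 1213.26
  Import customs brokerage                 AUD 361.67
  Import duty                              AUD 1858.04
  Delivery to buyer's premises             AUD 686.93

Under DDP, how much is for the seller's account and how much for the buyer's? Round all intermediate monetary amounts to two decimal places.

DDP: the seller bears all costs including import duty.
Seller's account: goods 267315.58 + inland to port 1553.23 + export clearance 238.20 + origin terminal 223.11 + freight 2192.58 + insurance 244.55 + destination terminal 1213.26 + brokerage 361.67 + duty 1858.04 + delivery 686.93 = 275887.15
Buyer's account: 0.00

Seller: AUD 275887.15; buyer: AUD 0.00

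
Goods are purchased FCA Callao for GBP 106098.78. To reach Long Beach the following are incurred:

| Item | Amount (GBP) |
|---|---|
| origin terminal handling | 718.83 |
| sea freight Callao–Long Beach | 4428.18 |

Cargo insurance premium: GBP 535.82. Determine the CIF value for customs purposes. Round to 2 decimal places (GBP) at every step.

CIF value: GBP 111781.61

CIF = FCA price + pre-shipment costs + freight + insurance
CIF = 106098.78 + 718.83 + 4428.18 + 535.82 = 111781.61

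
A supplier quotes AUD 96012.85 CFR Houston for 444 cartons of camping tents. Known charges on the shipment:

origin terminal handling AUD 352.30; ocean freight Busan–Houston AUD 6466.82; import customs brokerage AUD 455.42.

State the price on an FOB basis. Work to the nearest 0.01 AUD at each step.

Not relevant to the conversion: origin terminal — on the seller under both CFR and FOB; already in the CFR price and stays in the FOB price. brokerage — on the buyer under both terms; not part of either seller's price.
From CFR to FOB, the seller no longer bears: freight.
FOB price = 96012.85 − 6466.82 = 89546.03

FOB price: AUD 89546.03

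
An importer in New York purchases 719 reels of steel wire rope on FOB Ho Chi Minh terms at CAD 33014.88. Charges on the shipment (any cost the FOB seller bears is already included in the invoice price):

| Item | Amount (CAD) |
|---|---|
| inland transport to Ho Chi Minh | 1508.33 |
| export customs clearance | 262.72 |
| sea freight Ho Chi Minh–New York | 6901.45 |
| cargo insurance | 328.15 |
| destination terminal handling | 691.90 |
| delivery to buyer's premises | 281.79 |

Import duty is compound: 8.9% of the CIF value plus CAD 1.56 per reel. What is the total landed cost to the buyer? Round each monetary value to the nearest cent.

Total landed cost: CAD 45921.57

FOB: the seller bears costs until goods are on board at the origin port; the buyer bears freight, insurance and all costs thereafter.
Already in the invoice (seller's account under FOB): inland to port, export clearance — exclude.
CIF value = FOB price + freight + insurance = 33014.88 + 6901.45 + 328.15 = 40244.48
Ad valorem component: 40244.48 × 8.9% = 3581.76
Specific component: 719 × 1.56 = 1121.64
Import duty = 3581.76 + 1121.64 = 4703.40
Buyer bears: freight 6901.45 + insurance 328.15 + destination terminal 691.90 + delivery 281.79 + duty 4703.40 = 12906.69
Landed cost = invoice 33014.88 + 12906.69 = 45921.57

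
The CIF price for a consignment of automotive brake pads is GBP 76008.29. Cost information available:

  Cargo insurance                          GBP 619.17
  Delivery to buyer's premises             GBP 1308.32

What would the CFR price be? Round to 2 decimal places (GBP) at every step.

Not relevant to the conversion: delivery — on the buyer under both terms; not part of either seller's price.
From CIF to CFR, the seller no longer bears: insurance.
CFR price = 76008.29 − 619.17 = 75389.12

CFR price: GBP 75389.12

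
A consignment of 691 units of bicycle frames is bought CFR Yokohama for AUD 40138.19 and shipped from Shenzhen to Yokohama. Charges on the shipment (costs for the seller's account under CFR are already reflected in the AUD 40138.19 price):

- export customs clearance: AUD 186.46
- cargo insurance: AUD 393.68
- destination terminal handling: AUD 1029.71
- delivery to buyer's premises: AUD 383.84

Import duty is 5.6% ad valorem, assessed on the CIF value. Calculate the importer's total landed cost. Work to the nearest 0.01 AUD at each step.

Total landed cost: AUD 44215.20

CFR: the seller pays costs through ocean freight to the destination port, but not insurance.
Already in the invoice (seller's account under CFR): export clearance — exclude.
CIF value = CFR price + insurance = 40138.19 + 393.68 = 40531.87
Import duty = 40531.87 × 5.6% = 2269.78
Buyer bears: insurance 393.68 + destination terminal 1029.71 + delivery 383.84 + duty 2269.78 = 4077.01
Landed cost = invoice 40138.19 + 4077.01 = 44215.20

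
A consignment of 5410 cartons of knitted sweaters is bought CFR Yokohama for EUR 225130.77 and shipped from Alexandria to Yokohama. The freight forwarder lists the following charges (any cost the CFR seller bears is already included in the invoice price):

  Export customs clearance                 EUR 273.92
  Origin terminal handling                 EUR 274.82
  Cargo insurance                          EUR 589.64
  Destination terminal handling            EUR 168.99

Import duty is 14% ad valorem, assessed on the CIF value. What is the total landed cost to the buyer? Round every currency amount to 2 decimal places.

Total landed cost: EUR 257490.26

CFR: the seller pays costs through ocean freight to the destination port, but not insurance.
Already in the invoice (seller's account under CFR): export clearance, origin terminal — exclude.
CIF value = CFR price + insurance = 225130.77 + 589.64 = 225720.41
Import duty = 225720.41 × 14% = 31600.86
Buyer bears: insurance 589.64 + destination terminal 168.99 + duty 31600.86 = 32359.49
Landed cost = invoice 225130.77 + 32359.49 = 257490.26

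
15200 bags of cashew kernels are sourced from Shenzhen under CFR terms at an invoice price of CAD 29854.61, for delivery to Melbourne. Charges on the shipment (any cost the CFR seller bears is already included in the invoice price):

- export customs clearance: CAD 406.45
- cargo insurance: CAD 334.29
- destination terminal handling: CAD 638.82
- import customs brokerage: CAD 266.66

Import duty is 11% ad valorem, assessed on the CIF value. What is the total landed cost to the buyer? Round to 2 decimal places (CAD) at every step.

Total landed cost: CAD 34415.16

CFR: the seller pays costs through ocean freight to the destination port, but not insurance.
Already in the invoice (seller's account under CFR): export clearance — exclude.
CIF value = CFR price + insurance = 29854.61 + 334.29 = 30188.90
Import duty = 30188.90 × 11% = 3320.78
Buyer bears: insurance 334.29 + destination terminal 638.82 + brokerage 266.66 + duty 3320.78 = 4560.55
Landed cost = invoice 29854.61 + 4560.55 = 34415.16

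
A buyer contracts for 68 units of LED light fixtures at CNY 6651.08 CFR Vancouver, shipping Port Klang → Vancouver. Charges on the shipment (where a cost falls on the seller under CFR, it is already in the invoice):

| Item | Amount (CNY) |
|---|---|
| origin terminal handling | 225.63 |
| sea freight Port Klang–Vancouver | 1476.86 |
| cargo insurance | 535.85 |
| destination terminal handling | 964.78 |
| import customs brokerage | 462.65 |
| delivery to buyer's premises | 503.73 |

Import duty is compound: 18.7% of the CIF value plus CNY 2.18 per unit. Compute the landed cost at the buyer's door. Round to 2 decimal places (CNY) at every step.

CFR: the seller pays costs through ocean freight to the destination port, but not insurance.
Already in the invoice (seller's account under CFR): origin terminal, freight — exclude.
CIF value = CFR price + insurance = 6651.08 + 535.85 = 7186.93
Ad valorem component: 7186.93 × 18.7% = 1343.96
Specific component: 68 × 2.18 = 148.24
Import duty = 1343.96 + 148.24 = 1492.20
Buyer bears: insurance 535.85 + destination terminal 964.78 + brokerage 462.65 + delivery 503.73 + duty 1492.20 = 3959.21
Landed cost = invoice 6651.08 + 3959.21 = 10610.29

Total landed cost: CNY 10610.29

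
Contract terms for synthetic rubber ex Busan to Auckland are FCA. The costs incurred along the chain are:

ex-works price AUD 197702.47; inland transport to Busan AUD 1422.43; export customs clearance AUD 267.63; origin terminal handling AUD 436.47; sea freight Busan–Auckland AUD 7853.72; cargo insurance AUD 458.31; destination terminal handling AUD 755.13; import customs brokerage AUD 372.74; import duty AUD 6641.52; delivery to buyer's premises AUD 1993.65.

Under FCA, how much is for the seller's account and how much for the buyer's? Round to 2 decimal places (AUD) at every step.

FCA: the seller delivers export-cleared goods to the carrier; the buyer bears costs from that point.
Seller's account: goods 197702.47 + inland to port 1422.43 + export clearance 267.63 = 199392.53
Buyer's account: origin terminal 436.47 + freight 7853.72 + insurance 458.31 + destination terminal 755.13 + brokerage 372.74 + duty 6641.52 + delivery 1993.65 = 18511.54

Seller: AUD 199392.53; buyer: AUD 18511.54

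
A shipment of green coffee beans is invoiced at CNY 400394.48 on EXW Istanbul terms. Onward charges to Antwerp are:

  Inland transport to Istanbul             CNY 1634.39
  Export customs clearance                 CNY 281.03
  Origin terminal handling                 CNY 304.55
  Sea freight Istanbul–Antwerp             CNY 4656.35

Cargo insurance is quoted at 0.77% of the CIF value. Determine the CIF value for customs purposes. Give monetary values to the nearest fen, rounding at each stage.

Let C be the CIF value. C = EXW price + pre-shipment costs + freight + 0.77% × C
C − 0.77% × C = 400394.48 + 1634.39 + 281.03 + 304.55 + 4656.35
0.9923 × C = 407270.80
C = 407270.80 / 0.9923 = 410431.12
Insurance premium = 0.77% × 410431.12 = 3160.32

CIF value: CNY 410431.12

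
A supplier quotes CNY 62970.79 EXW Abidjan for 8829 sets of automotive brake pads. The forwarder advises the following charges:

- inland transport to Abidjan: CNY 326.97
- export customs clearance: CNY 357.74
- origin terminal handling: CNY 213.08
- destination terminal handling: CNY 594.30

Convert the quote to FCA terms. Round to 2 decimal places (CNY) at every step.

Not relevant to the conversion: destination terminal, origin terminal — on the buyer under both terms; not part of either seller's price.
From EXW to FCA, the seller additionally bears: inland to port, export clearance.
FCA price = 62970.79 + 326.97 + 357.74 = 63655.50

FCA price: CNY 63655.50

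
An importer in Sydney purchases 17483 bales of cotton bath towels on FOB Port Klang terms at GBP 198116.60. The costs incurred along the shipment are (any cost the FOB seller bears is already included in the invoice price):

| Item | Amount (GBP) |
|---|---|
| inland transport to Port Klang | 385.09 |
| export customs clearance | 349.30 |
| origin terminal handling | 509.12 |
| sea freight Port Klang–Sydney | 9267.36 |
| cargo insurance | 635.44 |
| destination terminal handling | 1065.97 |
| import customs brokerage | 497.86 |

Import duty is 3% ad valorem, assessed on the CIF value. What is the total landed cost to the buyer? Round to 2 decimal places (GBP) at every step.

Total landed cost: GBP 215823.81

FOB: the seller bears costs until goods are on board at the origin port; the buyer bears freight, insurance and all costs thereafter.
Already in the invoice (seller's account under FOB): inland to port, export clearance, origin terminal — exclude.
CIF value = FOB price + freight + insurance = 198116.60 + 9267.36 + 635.44 = 208019.40
Import duty = 208019.40 × 3% = 6240.58
Buyer bears: freight 9267.36 + insurance 635.44 + destination terminal 1065.97 + brokerage 497.86 + duty 6240.58 = 17707.21
Landed cost = invoice 198116.60 + 17707.21 = 215823.81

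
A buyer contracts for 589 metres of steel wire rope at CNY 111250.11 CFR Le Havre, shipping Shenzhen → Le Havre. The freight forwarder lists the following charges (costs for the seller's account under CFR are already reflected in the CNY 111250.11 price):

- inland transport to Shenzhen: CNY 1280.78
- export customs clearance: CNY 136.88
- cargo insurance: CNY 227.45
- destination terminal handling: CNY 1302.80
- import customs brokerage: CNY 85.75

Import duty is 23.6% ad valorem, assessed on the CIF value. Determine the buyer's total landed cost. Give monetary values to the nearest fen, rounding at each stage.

CFR: the seller pays costs through ocean freight to the destination port, but not insurance.
Already in the invoice (seller's account under CFR): inland to port, export clearance — exclude.
CIF value = CFR price + insurance = 111250.11 + 227.45 = 111477.56
Import duty = 111477.56 × 23.6% = 26308.70
Buyer bears: insurance 227.45 + destination terminal 1302.80 + brokerage 85.75 + duty 26308.70 = 27924.70
Landed cost = invoice 111250.11 + 27924.70 = 139174.81

Total landed cost: CNY 139174.81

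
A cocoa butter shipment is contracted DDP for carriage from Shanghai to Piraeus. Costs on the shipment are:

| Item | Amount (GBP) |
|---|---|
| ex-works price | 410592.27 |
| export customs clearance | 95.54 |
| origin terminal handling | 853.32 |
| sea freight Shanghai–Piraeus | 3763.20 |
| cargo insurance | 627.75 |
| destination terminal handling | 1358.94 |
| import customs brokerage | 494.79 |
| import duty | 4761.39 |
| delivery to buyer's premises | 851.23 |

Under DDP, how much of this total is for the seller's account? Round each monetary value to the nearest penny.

DDP: the seller bears all costs including import duty.
Seller's account: goods 410592.27 + export clearance 95.54 + origin terminal 853.32 + freight 3763.20 + insurance 627.75 + destination terminal 1358.94 + brokerage 494.79 + duty 4761.39 + delivery 851.23 = 423398.43
Buyer's account: 0.00

Seller's account: GBP 423398.43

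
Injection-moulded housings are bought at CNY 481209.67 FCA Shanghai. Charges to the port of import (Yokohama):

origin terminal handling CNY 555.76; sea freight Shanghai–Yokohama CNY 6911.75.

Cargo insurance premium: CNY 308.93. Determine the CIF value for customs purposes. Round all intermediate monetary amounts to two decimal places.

CIF value: CNY 488986.11

CIF = FCA price + pre-shipment costs + freight + insurance
CIF = 481209.67 + 555.76 + 6911.75 + 308.93 = 488986.11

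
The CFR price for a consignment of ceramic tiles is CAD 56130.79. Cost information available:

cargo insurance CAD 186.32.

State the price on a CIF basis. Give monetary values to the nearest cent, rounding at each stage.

From CFR to CIF, the seller additionally bears: insurance.
CIF price = 56130.79 + 186.32 = 56317.11

CIF price: CAD 56317.11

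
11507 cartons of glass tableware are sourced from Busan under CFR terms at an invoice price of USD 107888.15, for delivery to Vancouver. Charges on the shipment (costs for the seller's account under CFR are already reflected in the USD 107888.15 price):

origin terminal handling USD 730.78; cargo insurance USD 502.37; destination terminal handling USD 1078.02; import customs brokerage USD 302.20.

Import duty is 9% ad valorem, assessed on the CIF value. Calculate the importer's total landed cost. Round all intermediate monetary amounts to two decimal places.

Total landed cost: USD 119525.89

CFR: the seller pays costs through ocean freight to the destination port, but not insurance.
Already in the invoice (seller's account under CFR): origin terminal — exclude.
CIF value = CFR price + insurance = 107888.15 + 502.37 = 108390.52
Import duty = 108390.52 × 9% = 9755.15
Buyer bears: insurance 502.37 + destination terminal 1078.02 + brokerage 302.20 + duty 9755.15 = 11637.74
Landed cost = invoice 107888.15 + 11637.74 = 119525.89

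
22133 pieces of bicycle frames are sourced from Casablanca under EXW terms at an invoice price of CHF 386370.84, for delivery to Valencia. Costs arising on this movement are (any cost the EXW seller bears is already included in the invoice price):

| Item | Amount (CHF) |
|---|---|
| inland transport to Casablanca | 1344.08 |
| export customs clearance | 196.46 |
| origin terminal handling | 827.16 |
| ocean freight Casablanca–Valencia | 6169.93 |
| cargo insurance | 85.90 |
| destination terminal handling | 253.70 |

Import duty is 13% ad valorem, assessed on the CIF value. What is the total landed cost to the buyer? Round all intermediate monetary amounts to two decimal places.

EXW: the seller makes goods available at their premises; the buyer bears all onward costs.
CIF value = EXW price + inland to port + export clearance + origin terminal + freight + insurance = 386370.84 + 1344.08 + 196.46 + 827.16 + 6169.93 + 85.90 = 394994.37
Import duty = 394994.37 × 13% = 51349.27
Buyer bears: inland to port 1344.08 + export clearance 196.46 + origin terminal 827.16 + freight 6169.93 + insurance 85.90 + destination terminal 253.70 + duty 51349.27 = 60226.50
Landed cost = invoice 386370.84 + 60226.50 = 446597.34

Total landed cost: CHF 446597.34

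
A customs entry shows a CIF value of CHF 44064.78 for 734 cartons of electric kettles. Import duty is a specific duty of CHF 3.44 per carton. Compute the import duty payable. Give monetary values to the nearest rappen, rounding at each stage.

Import duty: CHF 2524.96

Import duty = 734 × 3.44 = 2524.96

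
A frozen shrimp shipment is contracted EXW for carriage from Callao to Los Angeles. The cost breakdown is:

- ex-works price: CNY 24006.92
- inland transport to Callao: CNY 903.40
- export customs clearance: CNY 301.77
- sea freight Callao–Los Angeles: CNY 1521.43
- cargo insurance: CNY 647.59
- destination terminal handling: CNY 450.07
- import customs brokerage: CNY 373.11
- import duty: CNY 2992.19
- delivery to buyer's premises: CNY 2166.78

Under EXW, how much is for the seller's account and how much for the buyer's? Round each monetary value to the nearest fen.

Seller: CNY 24006.92; buyer: CNY 9356.34

EXW: the seller makes goods available at their premises; the buyer bears all onward costs.
Seller's account: goods 24006.92 = 24006.92
Buyer's account: inland to port 903.40 + export clearance 301.77 + freight 1521.43 + insurance 647.59 + destination terminal 450.07 + brokerage 373.11 + duty 2992.19 + delivery 2166.78 = 9356.34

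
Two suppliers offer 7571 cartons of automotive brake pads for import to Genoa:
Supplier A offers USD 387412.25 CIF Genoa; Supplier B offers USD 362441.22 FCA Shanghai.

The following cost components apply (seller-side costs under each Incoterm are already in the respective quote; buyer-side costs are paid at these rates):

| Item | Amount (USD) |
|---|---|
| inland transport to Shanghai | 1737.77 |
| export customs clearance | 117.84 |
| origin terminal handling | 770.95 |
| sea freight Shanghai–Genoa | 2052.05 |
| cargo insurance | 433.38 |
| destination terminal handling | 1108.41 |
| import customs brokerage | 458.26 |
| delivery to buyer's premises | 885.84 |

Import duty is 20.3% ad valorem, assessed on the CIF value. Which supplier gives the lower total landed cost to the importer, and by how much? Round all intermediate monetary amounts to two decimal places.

Supplier A (CIF):
The CIF price already equals the CIF value: 387412.25
Import duty = 387412.25 × 20.3% = 78644.69
Buyer bears (A): 1108.41 + 458.26 + 885.84 = 2452.51
Landed cost (A) = invoice 387412.25 + 2452.51 + duty 78644.69 = 468509.45
Supplier B (FCA):
CIF value = FCA price + origin terminal + freight + insurance = 362441.22 + 770.95 + 2052.05 + 433.38 = 365697.60
Import duty = 365697.60 × 20.3% = 74236.61
Buyer bears (B): 770.95 + 2052.05 + 433.38 + 1108.41 + 458.26 + 885.84 = 5708.89
Landed cost (B) = invoice 362441.22 + 5708.89 + duty 74236.61 = 442386.72
Difference = |468509.45 − 442386.72| = 26122.73

Supplier B is cheaper by USD 26122.73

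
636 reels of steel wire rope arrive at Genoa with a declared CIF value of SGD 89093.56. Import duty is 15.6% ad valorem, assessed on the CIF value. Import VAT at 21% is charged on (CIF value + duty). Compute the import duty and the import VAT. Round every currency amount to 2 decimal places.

Import duty: SGD 13898.60; import VAT: SGD 21628.35

Import duty = 89093.56 × 15.6% = 13898.60
VAT base = CIF + duty = 89093.56 + 13898.60 = 102992.16
Import VAT = 102992.16 × 21% = 21628.35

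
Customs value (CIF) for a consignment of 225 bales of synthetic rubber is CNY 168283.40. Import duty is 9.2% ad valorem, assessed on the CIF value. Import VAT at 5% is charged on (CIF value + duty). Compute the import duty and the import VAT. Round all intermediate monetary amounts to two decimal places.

Import duty = 168283.40 × 9.2% = 15482.07
VAT base = CIF + duty = 168283.40 + 15482.07 = 183765.47
Import VAT = 183765.47 × 5% = 9188.27

Import duty: CNY 15482.07; import VAT: CNY 9188.27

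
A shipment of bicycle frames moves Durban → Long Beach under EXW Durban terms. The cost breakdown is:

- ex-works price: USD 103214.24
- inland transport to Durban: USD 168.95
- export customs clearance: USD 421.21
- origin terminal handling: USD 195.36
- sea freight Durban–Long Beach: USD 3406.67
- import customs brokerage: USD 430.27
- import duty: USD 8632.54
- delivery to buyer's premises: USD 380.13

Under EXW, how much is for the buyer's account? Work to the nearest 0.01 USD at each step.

Buyer's account: USD 13635.13

EXW: the seller makes goods available at their premises; the buyer bears all onward costs.
Seller's account: goods 103214.24 = 103214.24
Buyer's account: inland to port 168.95 + export clearance 421.21 + origin terminal 195.36 + freight 3406.67 + brokerage 430.27 + duty 8632.54 + delivery 380.13 = 13635.13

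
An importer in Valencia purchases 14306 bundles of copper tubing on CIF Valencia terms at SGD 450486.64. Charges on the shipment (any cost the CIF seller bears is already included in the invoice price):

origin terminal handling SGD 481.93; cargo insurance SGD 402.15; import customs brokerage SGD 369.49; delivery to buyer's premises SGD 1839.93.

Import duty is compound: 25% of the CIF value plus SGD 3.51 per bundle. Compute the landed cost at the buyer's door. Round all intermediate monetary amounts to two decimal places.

Total landed cost: SGD 615531.78

CIF: the seller pays costs through ocean freight and marine insurance to the destination port.
Already in the invoice (seller's account under CIF): origin terminal, insurance — exclude.
The CIF price already equals the CIF value: 450486.64
Ad valorem component: 450486.64 × 25% = 112621.66
Specific component: 14306 × 3.51 = 50214.06
Import duty = 112621.66 + 50214.06 = 162835.72
Buyer bears: brokerage 369.49 + delivery 1839.93 + duty 162835.72 = 165045.14
Landed cost = invoice 450486.64 + 165045.14 = 615531.78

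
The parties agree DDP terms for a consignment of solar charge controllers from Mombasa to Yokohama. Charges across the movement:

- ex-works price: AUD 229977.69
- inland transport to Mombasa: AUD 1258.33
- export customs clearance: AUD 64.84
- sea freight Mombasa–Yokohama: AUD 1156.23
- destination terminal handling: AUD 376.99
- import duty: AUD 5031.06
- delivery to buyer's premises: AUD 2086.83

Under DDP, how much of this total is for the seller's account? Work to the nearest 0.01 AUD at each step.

Seller's account: AUD 239951.97

DDP: the seller bears all costs including import duty.
Seller's account: goods 229977.69 + inland to port 1258.33 + export clearance 64.84 + freight 1156.23 + destination terminal 376.99 + duty 5031.06 + delivery 2086.83 = 239951.97
Buyer's account: 0.00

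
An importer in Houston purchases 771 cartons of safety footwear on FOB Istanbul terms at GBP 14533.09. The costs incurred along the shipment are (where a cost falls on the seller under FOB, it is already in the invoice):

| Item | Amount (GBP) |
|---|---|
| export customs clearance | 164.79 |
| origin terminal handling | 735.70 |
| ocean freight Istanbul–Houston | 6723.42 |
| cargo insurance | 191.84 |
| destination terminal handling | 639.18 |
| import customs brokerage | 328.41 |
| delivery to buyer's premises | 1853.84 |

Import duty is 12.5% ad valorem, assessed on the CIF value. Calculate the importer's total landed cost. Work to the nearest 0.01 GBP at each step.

Total landed cost: GBP 26950.82

FOB: the seller bears costs until goods are on board at the origin port; the buyer bears freight, insurance and all costs thereafter.
Already in the invoice (seller's account under FOB): export clearance, origin terminal — exclude.
CIF value = FOB price + freight + insurance = 14533.09 + 6723.42 + 191.84 = 21448.35
Import duty = 21448.35 × 12.5% = 2681.04
Buyer bears: freight 6723.42 + insurance 191.84 + destination terminal 639.18 + brokerage 328.41 + delivery 1853.84 + duty 2681.04 = 12417.73
Landed cost = invoice 14533.09 + 12417.73 = 26950.82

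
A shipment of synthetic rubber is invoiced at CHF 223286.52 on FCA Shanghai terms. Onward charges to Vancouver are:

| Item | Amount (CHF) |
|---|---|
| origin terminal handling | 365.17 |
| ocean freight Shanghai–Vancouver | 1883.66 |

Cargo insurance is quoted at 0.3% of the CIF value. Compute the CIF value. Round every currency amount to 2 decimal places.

Let C be the CIF value. C = FCA price + pre-shipment costs + freight + 0.3% × C
C − 0.3% × C = 223286.52 + 365.17 + 1883.66
0.997 × C = 225535.35
C = 225535.35 / 0.997 = 226213.99
Insurance premium = 0.3% × 226213.99 = 678.64

CIF value: CHF 226213.99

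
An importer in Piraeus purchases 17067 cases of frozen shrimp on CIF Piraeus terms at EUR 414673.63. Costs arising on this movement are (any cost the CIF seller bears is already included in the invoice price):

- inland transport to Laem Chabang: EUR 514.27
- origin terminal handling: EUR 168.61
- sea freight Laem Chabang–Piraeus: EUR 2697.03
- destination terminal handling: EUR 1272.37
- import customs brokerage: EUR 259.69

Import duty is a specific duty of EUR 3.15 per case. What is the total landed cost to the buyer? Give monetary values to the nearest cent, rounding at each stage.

CIF: the seller pays costs through ocean freight and marine insurance to the destination port.
Already in the invoice (seller's account under CIF): inland to port, origin terminal, freight — exclude.
The CIF price already equals the CIF value: 414673.63
Import duty = 17067 × 3.15 = 53761.05
Buyer bears: destination terminal 1272.37 + brokerage 259.69 + duty 53761.05 = 55293.11
Landed cost = invoice 414673.63 + 55293.11 = 469966.74

Total landed cost: EUR 469966.74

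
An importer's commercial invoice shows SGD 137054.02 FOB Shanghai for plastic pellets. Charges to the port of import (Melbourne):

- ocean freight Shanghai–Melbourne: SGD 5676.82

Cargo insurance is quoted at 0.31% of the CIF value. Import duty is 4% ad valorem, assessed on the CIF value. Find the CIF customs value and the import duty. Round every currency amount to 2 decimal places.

Let C be the CIF value. C = FOB price + freight + 0.31% × C
C − 0.31% × C = 137054.02 + 5676.82
0.9969 × C = 142730.84
C = 142730.84 / 0.9969 = 143174.68
Insurance premium = 0.31% × 143174.68 = 443.84
Import duty = 143174.68 × 4% = 5726.99

CIF value: SGD 143174.68; import duty: SGD 5726.99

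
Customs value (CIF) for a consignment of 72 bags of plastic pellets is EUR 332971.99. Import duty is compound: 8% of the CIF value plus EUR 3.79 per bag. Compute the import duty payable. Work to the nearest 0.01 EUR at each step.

Import duty: EUR 26910.64

Ad valorem component: 332971.99 × 8% = 26637.76
Specific component: 72 × 3.79 = 272.88
Import duty = 26637.76 + 272.88 = 26910.64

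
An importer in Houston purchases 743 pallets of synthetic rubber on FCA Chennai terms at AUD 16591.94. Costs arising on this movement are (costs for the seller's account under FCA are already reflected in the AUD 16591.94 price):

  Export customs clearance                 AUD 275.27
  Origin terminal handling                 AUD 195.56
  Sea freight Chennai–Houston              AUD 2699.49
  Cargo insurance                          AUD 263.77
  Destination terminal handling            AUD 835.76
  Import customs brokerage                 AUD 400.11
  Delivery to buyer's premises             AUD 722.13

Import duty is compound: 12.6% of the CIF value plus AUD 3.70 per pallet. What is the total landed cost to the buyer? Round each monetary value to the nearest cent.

FCA: the seller delivers export-cleared goods to the carrier; the buyer bears costs from that point.
Already in the invoice (seller's account under FCA): export clearance — exclude.
CIF value = FCA price + origin terminal + freight + insurance = 16591.94 + 195.56 + 2699.49 + 263.77 = 19750.76
Ad valorem component: 19750.76 × 12.6% = 2488.60
Specific component: 743 × 3.70 = 2749.10
Import duty = 2488.60 + 2749.10 = 5237.70
Buyer bears: origin terminal 195.56 + freight 2699.49 + insurance 263.77 + destination terminal 835.76 + brokerage 400.11 + delivery 722.13 + duty 5237.70 = 10354.52
Landed cost = invoice 16591.94 + 10354.52 = 26946.46

Total landed cost: AUD 26946.46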